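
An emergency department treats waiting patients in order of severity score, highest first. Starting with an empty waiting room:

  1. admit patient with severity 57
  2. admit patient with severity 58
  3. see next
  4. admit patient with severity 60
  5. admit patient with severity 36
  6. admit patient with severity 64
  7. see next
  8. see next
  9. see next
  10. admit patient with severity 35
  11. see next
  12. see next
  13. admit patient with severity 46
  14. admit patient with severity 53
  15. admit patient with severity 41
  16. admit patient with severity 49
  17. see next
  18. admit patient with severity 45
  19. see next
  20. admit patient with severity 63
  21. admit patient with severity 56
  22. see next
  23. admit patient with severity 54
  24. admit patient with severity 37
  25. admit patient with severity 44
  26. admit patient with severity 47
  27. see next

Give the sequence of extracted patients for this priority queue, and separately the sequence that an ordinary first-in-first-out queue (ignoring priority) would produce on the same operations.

insert 57 → {57}
insert 58 → {58, 57}
see next → 58; now {57}
insert 60 → {60, 57}
insert 36 → {60, 57, 36}
insert 64 → {64, 60, 57, 36}
see next → 64; now {60, 57, 36}
see next → 60; now {57, 36}
see next → 57; now {36}
insert 35 → {36, 35}
see next → 36; now {35}
see next → 35; now {}
insert 46 → {46}
insert 53 → {53, 46}
insert 41 → {53, 46, 41}
insert 49 → {53, 49, 46, 41}
see next → 53; now {49, 46, 41}
insert 45 → {49, 46, 45, 41}
see next → 49; now {46, 45, 41}
insert 63 → {63, 46, 45, 41}
insert 56 → {63, 56, 46, 45, 41}
see next → 63; now {56, 46, 45, 41}
insert 54 → {56, 54, 46, 45, 41}
insert 37 → {56, 54, 46, 45, 41, 37}
insert 44 → {56, 54, 46, 45, 44, 41, 37}
insert 47 → {56, 54, 47, 46, 45, 44, 41, 37}
see next → 56; now {54, 47, 46, 45, 44, 41, 37}

priority queue: 58 → 64 → 60 → 57 → 36 → 35 → 53 → 49 → 63 → 56; FIFO queue: 57, 58, 60, 36, 64, 35, 46, 53, 41, 49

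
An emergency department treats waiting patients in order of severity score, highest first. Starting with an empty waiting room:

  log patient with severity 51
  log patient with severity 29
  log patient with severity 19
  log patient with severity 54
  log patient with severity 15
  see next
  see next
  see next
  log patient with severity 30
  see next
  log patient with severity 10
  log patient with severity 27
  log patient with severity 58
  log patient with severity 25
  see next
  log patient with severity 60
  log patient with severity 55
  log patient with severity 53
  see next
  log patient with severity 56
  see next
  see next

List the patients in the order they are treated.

54, 51, 29, 30, 58, 60, 56, 55

insert 51 → {51}
insert 29 → {51, 29}
insert 19 → {51, 29, 19}
insert 54 → {54, 51, 29, 19}
insert 15 → {54, 51, 29, 19, 15}
see next → 54; now {51, 29, 19, 15}
see next → 51; now {29, 19, 15}
see next → 29; now {19, 15}
insert 30 → {30, 19, 15}
see next → 30; now {19, 15}
insert 10 → {19, 15, 10}
insert 27 → {27, 19, 15, 10}
insert 58 → {58, 27, 19, 15, 10}
insert 25 → {58, 27, 25, 19, 15, 10}
see next → 58; now {27, 25, 19, 15, 10}
insert 60 → {60, 27, 25, 19, 15, 10}
insert 55 → {60, 55, 27, 25, 19, 15, 10}
insert 53 → {60, 55, 53, 27, 25, 19, 15, 10}
see next → 60; now {55, 53, 27, 25, 19, 15, 10}
insert 56 → {56, 55, 53, 27, 25, 19, 15, 10}
see next → 56; now {55, 53, 27, 25, 19, 15, 10}
see next → 55; now {53, 27, 25, 19, 15, 10}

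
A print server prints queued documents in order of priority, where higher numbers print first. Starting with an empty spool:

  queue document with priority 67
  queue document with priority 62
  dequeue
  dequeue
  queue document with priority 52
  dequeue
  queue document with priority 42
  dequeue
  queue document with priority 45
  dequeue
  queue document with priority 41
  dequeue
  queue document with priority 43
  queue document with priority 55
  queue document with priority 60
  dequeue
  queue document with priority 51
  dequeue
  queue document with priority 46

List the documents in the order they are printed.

insert 67 → {67}
insert 62 → {67, 62}
dequeue → 67; now {62}
dequeue → 62; now {}
insert 52 → {52}
dequeue → 52; now {}
insert 42 → {42}
dequeue → 42; now {}
insert 45 → {45}
dequeue → 45; now {}
insert 41 → {41}
dequeue → 41; now {}
insert 43 → {43}
insert 55 → {55, 43}
insert 60 → {60, 55, 43}
dequeue → 60; now {55, 43}
insert 51 → {55, 51, 43}
dequeue → 55; now {51, 43}
insert 46 → {51, 46, 43}

67, 62, 52, 42, 45, 41, 60, 55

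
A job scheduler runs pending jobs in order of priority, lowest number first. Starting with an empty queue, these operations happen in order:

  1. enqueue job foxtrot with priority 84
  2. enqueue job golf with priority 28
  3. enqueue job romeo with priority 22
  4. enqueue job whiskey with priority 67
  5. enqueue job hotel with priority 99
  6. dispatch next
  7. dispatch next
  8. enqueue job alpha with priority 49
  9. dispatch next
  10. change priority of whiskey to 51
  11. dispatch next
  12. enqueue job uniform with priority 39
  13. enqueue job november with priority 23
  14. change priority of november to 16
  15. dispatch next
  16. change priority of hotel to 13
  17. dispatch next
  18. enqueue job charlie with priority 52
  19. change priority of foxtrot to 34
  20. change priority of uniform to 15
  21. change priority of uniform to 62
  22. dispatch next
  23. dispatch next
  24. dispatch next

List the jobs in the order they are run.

add foxtrot (priority 84) → {foxtrot:84}
add golf (priority 28) → {golf:28, foxtrot:84}
add romeo (priority 22) → {romeo:22, golf:28, foxtrot:84}
add whiskey (priority 67) → {romeo:22, golf:28, whiskey:67, foxtrot:84}
add hotel (priority 99) → {romeo:22, golf:28, whiskey:67, foxtrot:84, hotel:99}
dispatch next → romeo; now {golf:28, whiskey:67, foxtrot:84, hotel:99}
dispatch next → golf; now {whiskey:67, foxtrot:84, hotel:99}
add alpha (priority 49) → {alpha:49, whiskey:67, foxtrot:84, hotel:99}
dispatch next → alpha; now {whiskey:67, foxtrot:84, hotel:99}
update whiskey to priority 51 → {whiskey:51, foxtrot:84, hotel:99}
dispatch next → whiskey; now {foxtrot:84, hotel:99}
add uniform (priority 39) → {uniform:39, foxtrot:84, hotel:99}
add november (priority 23) → {november:23, uniform:39, foxtrot:84, hotel:99}
update november to priority 16 → {november:16, uniform:39, foxtrot:84, hotel:99}
dispatch next → november; now {uniform:39, foxtrot:84, hotel:99}
update hotel to priority 13 → {hotel:13, uniform:39, foxtrot:84}
dispatch next → hotel; now {uniform:39, foxtrot:84}
add charlie (priority 52) → {uniform:39, charlie:52, foxtrot:84}
update foxtrot to priority 34 → {foxtrot:34, uniform:39, charlie:52}
update uniform to priority 15 → {uniform:15, foxtrot:34, charlie:52}
update uniform to priority 62 → {foxtrot:34, charlie:52, uniform:62}
dispatch next → foxtrot; now {charlie:52, uniform:62}
dispatch next → charlie; now {uniform:62}
dispatch next → uniform; now {}

[romeo, golf, alpha, whiskey, november, hotel, foxtrot, charlie, uniform]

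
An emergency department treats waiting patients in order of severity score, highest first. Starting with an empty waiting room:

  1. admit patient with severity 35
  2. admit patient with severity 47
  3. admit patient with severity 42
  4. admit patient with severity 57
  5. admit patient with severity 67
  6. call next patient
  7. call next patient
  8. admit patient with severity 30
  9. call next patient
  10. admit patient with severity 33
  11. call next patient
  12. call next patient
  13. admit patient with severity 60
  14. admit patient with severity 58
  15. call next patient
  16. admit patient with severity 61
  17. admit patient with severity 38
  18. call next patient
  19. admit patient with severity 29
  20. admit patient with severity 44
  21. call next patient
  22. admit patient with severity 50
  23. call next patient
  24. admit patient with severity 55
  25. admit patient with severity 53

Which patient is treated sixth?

insert 35 → {35}
insert 47 → {47, 35}
insert 42 → {47, 42, 35}
insert 57 → {57, 47, 42, 35}
insert 67 → {67, 57, 47, 42, 35}
call next patient → 67; now {57, 47, 42, 35}
call next patient → 57; now {47, 42, 35}
insert 30 → {47, 42, 35, 30}
call next patient → 47; now {42, 35, 30}
insert 33 → {42, 35, 33, 30}
call next patient → 42; now {35, 33, 30}
call next patient → 35; now {33, 30}
insert 60 → {60, 33, 30}
insert 58 → {60, 58, 33, 30}
call next patient → 60; now {58, 33, 30}
insert 61 → {61, 58, 33, 30}
insert 38 → {61, 58, 38, 33, 30}
call next patient → 61; now {58, 38, 33, 30}
insert 29 → {58, 38, 33, 30, 29}
insert 44 → {58, 44, 38, 33, 30, 29}
call next patient → 58; now {44, 38, 33, 30, 29}
insert 50 → {50, 44, 38, 33, 30, 29}
call next patient → 50; now {44, 38, 33, 30, 29}
insert 55 → {55, 44, 38, 33, 30, 29}
insert 53 → {55, 53, 44, 38, 33, 30, 29}

60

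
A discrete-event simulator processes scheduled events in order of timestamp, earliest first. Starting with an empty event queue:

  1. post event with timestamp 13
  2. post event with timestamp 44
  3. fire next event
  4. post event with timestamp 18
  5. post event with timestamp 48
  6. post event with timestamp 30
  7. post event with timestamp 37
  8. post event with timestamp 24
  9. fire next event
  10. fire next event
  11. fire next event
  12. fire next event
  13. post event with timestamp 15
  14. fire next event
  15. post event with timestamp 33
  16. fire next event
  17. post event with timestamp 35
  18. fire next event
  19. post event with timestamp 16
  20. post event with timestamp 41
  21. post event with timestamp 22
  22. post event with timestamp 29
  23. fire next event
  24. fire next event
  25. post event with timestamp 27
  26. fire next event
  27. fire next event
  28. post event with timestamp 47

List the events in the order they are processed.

13 → 18 → 24 → 30 → 37 → 15 → 33 → 35 → 16 → 22 → 27 → 29

insert 13 → {13}
insert 44 → {13, 44}
fire next event → 13; now {44}
insert 18 → {18, 44}
insert 48 → {18, 44, 48}
insert 30 → {18, 30, 44, 48}
insert 37 → {18, 30, 37, 44, 48}
insert 24 → {18, 24, 30, 37, 44, 48}
fire next event → 18; now {24, 30, 37, 44, 48}
fire next event → 24; now {30, 37, 44, 48}
fire next event → 30; now {37, 44, 48}
fire next event → 37; now {44, 48}
insert 15 → {15, 44, 48}
fire next event → 15; now {44, 48}
insert 33 → {33, 44, 48}
fire next event → 33; now {44, 48}
insert 35 → {35, 44, 48}
fire next event → 35; now {44, 48}
insert 16 → {16, 44, 48}
insert 41 → {16, 41, 44, 48}
insert 22 → {16, 22, 41, 44, 48}
insert 29 → {16, 22, 29, 41, 44, 48}
fire next event → 16; now {22, 29, 41, 44, 48}
fire next event → 22; now {29, 41, 44, 48}
insert 27 → {27, 29, 41, 44, 48}
fire next event → 27; now {29, 41, 44, 48}
fire next event → 29; now {41, 44, 48}
insert 47 → {41, 44, 47, 48}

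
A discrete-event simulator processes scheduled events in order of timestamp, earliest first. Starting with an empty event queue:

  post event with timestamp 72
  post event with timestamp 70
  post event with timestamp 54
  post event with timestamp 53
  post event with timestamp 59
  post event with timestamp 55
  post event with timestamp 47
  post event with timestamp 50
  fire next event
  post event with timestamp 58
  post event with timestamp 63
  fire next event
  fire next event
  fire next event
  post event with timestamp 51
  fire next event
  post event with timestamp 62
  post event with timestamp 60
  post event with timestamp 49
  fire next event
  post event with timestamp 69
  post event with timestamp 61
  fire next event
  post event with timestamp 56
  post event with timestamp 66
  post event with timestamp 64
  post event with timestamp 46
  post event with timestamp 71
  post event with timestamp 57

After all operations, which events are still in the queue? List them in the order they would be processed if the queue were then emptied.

46, 56, 57, 58, 59, 60, 61, 62, 63, 64, 66, 69, 70, 71, 72

insert 72 → {72}
insert 70 → {70, 72}
insert 54 → {54, 70, 72}
insert 53 → {53, 54, 70, 72}
insert 59 → {53, 54, 59, 70, 72}
insert 55 → {53, 54, 55, 59, 70, 72}
insert 47 → {47, 53, 54, 55, 59, 70, 72}
insert 50 → {47, 50, 53, 54, 55, 59, 70, 72}
fire next event → 47; now {50, 53, 54, 55, 59, 70, 72}
insert 58 → {50, 53, 54, 55, 58, 59, 70, 72}
insert 63 → {50, 53, 54, 55, 58, 59, 63, 70, 72}
fire next event → 50; now {53, 54, 55, 58, 59, 63, 70, 72}
fire next event → 53; now {54, 55, 58, 59, 63, 70, 72}
fire next event → 54; now {55, 58, 59, 63, 70, 72}
insert 51 → {51, 55, 58, 59, 63, 70, 72}
fire next event → 51; now {55, 58, 59, 63, 70, 72}
insert 62 → {55, 58, 59, 62, 63, 70, 72}
insert 60 → {55, 58, 59, 60, 62, 63, 70, 72}
insert 49 → {49, 55, 58, 59, 60, 62, 63, 70, 72}
fire next event → 49; now {55, 58, 59, 60, 62, 63, 70, 72}
insert 69 → {55, 58, 59, 60, 62, 63, 69, 70, 72}
insert 61 → {55, 58, 59, 60, 61, 62, 63, 69, 70, 72}
fire next event → 55; now {58, 59, 60, 61, 62, 63, 69, 70, 72}
insert 56 → {56, 58, 59, 60, 61, 62, 63, 69, 70, 72}
insert 66 → {56, 58, 59, 60, 61, 62, 63, 66, 69, 70, 72}
insert 64 → {56, 58, 59, 60, 61, 62, 63, 64, 66, 69, 70, 72}
insert 46 → {46, 56, 58, 59, 60, 61, 62, 63, 64, 66, 69, 70, 72}
insert 71 → {46, 56, 58, 59, 60, 61, 62, 63, 64, 66, 69, 70, 71, 72}
insert 57 → {46, 56, 57, 58, 59, 60, 61, 62, 63, 64, 66, 69, 70, 71, 72}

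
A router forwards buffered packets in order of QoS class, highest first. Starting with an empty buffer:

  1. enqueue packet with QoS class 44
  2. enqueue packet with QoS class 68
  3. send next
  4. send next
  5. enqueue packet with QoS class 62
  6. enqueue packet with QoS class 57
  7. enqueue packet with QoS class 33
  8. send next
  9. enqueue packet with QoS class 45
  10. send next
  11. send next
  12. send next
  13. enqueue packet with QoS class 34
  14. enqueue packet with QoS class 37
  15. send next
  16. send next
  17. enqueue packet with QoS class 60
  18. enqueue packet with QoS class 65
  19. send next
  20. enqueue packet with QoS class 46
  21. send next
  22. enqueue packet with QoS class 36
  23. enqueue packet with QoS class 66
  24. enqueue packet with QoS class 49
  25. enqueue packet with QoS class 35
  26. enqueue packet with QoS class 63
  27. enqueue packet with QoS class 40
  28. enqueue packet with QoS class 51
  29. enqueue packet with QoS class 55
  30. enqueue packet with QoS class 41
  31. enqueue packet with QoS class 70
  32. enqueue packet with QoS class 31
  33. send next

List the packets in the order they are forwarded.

[68, 44, 62, 57, 45, 33, 37, 34, 65, 60, 70]

insert 44 → {44}
insert 68 → {68, 44}
send next → 68; now {44}
send next → 44; now {}
insert 62 → {62}
insert 57 → {62, 57}
insert 33 → {62, 57, 33}
send next → 62; now {57, 33}
insert 45 → {57, 45, 33}
send next → 57; now {45, 33}
send next → 45; now {33}
send next → 33; now {}
insert 34 → {34}
insert 37 → {37, 34}
send next → 37; now {34}
send next → 34; now {}
insert 60 → {60}
insert 65 → {65, 60}
send next → 65; now {60}
insert 46 → {60, 46}
send next → 60; now {46}
insert 36 → {46, 36}
insert 66 → {66, 46, 36}
insert 49 → {66, 49, 46, 36}
insert 35 → {66, 49, 46, 36, 35}
insert 63 → {66, 63, 49, 46, 36, 35}
insert 40 → {66, 63, 49, 46, 40, 36, 35}
insert 51 → {66, 63, 51, 49, 46, 40, 36, 35}
insert 55 → {66, 63, 55, 51, 49, 46, 40, 36, 35}
insert 41 → {66, 63, 55, 51, 49, 46, 41, 40, 36, 35}
insert 70 → {70, 66, 63, 55, 51, 49, 46, 41, 40, 36, 35}
insert 31 → {70, 66, 63, 55, 51, 49, 46, 41, 40, 36, 35, 31}
send next → 70; now {66, 63, 55, 51, 49, 46, 41, 40, 36, 35, 31}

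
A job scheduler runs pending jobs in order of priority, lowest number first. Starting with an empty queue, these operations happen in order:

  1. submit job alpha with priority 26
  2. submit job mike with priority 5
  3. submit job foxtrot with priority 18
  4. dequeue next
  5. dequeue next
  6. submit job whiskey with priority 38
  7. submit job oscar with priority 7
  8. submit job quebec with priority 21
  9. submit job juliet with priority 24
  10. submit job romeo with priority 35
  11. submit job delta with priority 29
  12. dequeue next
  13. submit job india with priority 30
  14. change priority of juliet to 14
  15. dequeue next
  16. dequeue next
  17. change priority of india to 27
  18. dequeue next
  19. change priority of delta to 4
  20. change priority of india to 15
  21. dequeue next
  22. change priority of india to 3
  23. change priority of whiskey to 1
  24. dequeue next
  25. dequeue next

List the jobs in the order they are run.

add alpha (priority 26) → {alpha:26}
add mike (priority 5) → {mike:5, alpha:26}
add foxtrot (priority 18) → {mike:5, foxtrot:18, alpha:26}
dequeue next → mike; now {foxtrot:18, alpha:26}
dequeue next → foxtrot; now {alpha:26}
add whiskey (priority 38) → {alpha:26, whiskey:38}
add oscar (priority 7) → {oscar:7, alpha:26, whiskey:38}
add quebec (priority 21) → {oscar:7, quebec:21, alpha:26, whiskey:38}
add juliet (priority 24) → {oscar:7, quebec:21, juliet:24, alpha:26, whiskey:38}
add romeo (priority 35) → {oscar:7, quebec:21, juliet:24, alpha:26, romeo:35, whiskey:38}
add delta (priority 29) → {oscar:7, quebec:21, juliet:24, alpha:26, delta:29, romeo:35, whiskey:38}
dequeue next → oscar; now {quebec:21, juliet:24, alpha:26, delta:29, romeo:35, whiskey:38}
add india (priority 30) → {quebec:21, juliet:24, alpha:26, delta:29, india:30, romeo:35, whiskey:38}
update juliet to priority 14 → {juliet:14, quebec:21, alpha:26, delta:29, india:30, romeo:35, whiskey:38}
dequeue next → juliet; now {quebec:21, alpha:26, delta:29, india:30, romeo:35, whiskey:38}
dequeue next → quebec; now {alpha:26, delta:29, india:30, romeo:35, whiskey:38}
update india to priority 27 → {alpha:26, india:27, delta:29, romeo:35, whiskey:38}
dequeue next → alpha; now {india:27, delta:29, romeo:35, whiskey:38}
update delta to priority 4 → {delta:4, india:27, romeo:35, whiskey:38}
update india to priority 15 → {delta:4, india:15, romeo:35, whiskey:38}
dequeue next → delta; now {india:15, romeo:35, whiskey:38}
update india to priority 3 → {india:3, romeo:35, whiskey:38}
update whiskey to priority 1 → {whiskey:1, india:3, romeo:35}
dequeue next → whiskey; now {india:3, romeo:35}
dequeue next → india; now {romeo:35}

mike, foxtrot, oscar, juliet, quebec, alpha, delta, whiskey, india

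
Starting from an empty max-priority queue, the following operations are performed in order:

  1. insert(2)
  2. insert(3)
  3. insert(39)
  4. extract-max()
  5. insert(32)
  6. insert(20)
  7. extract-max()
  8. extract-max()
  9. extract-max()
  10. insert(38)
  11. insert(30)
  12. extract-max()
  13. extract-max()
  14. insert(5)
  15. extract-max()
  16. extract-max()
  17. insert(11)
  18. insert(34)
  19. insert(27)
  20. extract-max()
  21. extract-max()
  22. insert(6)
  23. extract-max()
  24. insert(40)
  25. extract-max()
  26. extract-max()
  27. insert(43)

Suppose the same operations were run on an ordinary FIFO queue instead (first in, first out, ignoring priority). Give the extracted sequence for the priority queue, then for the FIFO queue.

insert 2 → {2}
insert 3 → {3, 2}
insert 39 → {39, 3, 2}
extract-max → 39; now {3, 2}
insert 32 → {32, 3, 2}
insert 20 → {32, 20, 3, 2}
extract-max → 32; now {20, 3, 2}
extract-max → 20; now {3, 2}
extract-max → 3; now {2}
insert 38 → {38, 2}
insert 30 → {38, 30, 2}
extract-max → 38; now {30, 2}
extract-max → 30; now {2}
insert 5 → {5, 2}
extract-max → 5; now {2}
extract-max → 2; now {}
insert 11 → {11}
insert 34 → {34, 11}
insert 27 → {34, 27, 11}
extract-max → 34; now {27, 11}
extract-max → 27; now {11}
insert 6 → {11, 6}
extract-max → 11; now {6}
insert 40 → {40, 6}
extract-max → 40; now {6}
extract-max → 6; now {}
insert 43 → {43}

priority queue: 39 → 32 → 20 → 3 → 38 → 30 → 5 → 2 → 34 → 27 → 11 → 40 → 6; FIFO queue: [2, 3, 39, 32, 20, 38, 30, 5, 11, 34, 27, 6, 40]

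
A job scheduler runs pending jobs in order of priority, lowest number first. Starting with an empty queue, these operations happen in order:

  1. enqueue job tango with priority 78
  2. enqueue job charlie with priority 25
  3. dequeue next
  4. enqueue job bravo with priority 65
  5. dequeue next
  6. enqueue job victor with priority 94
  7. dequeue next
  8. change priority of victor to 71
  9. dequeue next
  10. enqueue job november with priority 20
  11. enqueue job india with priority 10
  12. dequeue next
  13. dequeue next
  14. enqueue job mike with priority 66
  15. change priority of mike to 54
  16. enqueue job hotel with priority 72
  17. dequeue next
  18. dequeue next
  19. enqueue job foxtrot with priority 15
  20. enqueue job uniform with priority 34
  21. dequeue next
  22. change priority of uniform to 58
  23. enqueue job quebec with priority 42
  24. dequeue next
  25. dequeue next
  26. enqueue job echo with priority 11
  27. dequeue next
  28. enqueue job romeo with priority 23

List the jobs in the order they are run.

add tango (priority 78) → {tango:78}
add charlie (priority 25) → {charlie:25, tango:78}
dequeue next → charlie; now {tango:78}
add bravo (priority 65) → {bravo:65, tango:78}
dequeue next → bravo; now {tango:78}
add victor (priority 94) → {tango:78, victor:94}
dequeue next → tango; now {victor:94}
update victor to priority 71 → {victor:71}
dequeue next → victor; now {}
add november (priority 20) → {november:20}
add india (priority 10) → {india:10, november:20}
dequeue next → india; now {november:20}
dequeue next → november; now {}
add mike (priority 66) → {mike:66}
update mike to priority 54 → {mike:54}
add hotel (priority 72) → {mike:54, hotel:72}
dequeue next → mike; now {hotel:72}
dequeue next → hotel; now {}
add foxtrot (priority 15) → {foxtrot:15}
add uniform (priority 34) → {foxtrot:15, uniform:34}
dequeue next → foxtrot; now {uniform:34}
update uniform to priority 58 → {uniform:58}
add quebec (priority 42) → {quebec:42, uniform:58}
dequeue next → quebec; now {uniform:58}
dequeue next → uniform; now {}
add echo (priority 11) → {echo:11}
dequeue next → echo; now {}
add romeo (priority 23) → {romeo:23}

[charlie, bravo, tango, victor, india, november, mike, hotel, foxtrot, quebec, uniform, echo]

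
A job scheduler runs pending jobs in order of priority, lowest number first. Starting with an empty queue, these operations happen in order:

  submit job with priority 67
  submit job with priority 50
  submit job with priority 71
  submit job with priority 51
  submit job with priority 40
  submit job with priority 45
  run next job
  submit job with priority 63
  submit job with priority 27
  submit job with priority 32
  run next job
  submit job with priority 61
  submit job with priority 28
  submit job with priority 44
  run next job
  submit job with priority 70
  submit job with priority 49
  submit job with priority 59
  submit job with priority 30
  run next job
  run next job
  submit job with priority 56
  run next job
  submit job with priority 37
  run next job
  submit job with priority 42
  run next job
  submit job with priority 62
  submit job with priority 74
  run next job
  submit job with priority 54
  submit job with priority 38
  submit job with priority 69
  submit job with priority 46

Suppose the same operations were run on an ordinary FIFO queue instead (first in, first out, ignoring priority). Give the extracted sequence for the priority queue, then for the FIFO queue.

priority queue: 40 → 27 → 28 → 30 → 32 → 44 → 37 → 42 → 45; FIFO queue: 67, 50, 71, 51, 40, 45, 63, 27, 32

insert 67 → {67}
insert 50 → {50, 67}
insert 71 → {50, 67, 71}
insert 51 → {50, 51, 67, 71}
insert 40 → {40, 50, 51, 67, 71}
insert 45 → {40, 45, 50, 51, 67, 71}
run next job → 40; now {45, 50, 51, 67, 71}
insert 63 → {45, 50, 51, 63, 67, 71}
insert 27 → {27, 45, 50, 51, 63, 67, 71}
insert 32 → {27, 32, 45, 50, 51, 63, 67, 71}
run next job → 27; now {32, 45, 50, 51, 63, 67, 71}
insert 61 → {32, 45, 50, 51, 61, 63, 67, 71}
insert 28 → {28, 32, 45, 50, 51, 61, 63, 67, 71}
insert 44 → {28, 32, 44, 45, 50, 51, 61, 63, 67, 71}
run next job → 28; now {32, 44, 45, 50, 51, 61, 63, 67, 71}
insert 70 → {32, 44, 45, 50, 51, 61, 63, 67, 70, 71}
insert 49 → {32, 44, 45, 49, 50, 51, 61, 63, 67, 70, 71}
insert 59 → {32, 44, 45, 49, 50, 51, 59, 61, 63, 67, 70, 71}
insert 30 → {30, 32, 44, 45, 49, 50, 51, 59, 61, 63, 67, 70, 71}
run next job → 30; now {32, 44, 45, 49, 50, 51, 59, 61, 63, 67, 70, 71}
run next job → 32; now {44, 45, 49, 50, 51, 59, 61, 63, 67, 70, 71}
insert 56 → {44, 45, 49, 50, 51, 56, 59, 61, 63, 67, 70, 71}
run next job → 44; now {45, 49, 50, 51, 56, 59, 61, 63, 67, 70, 71}
insert 37 → {37, 45, 49, 50, 51, 56, 59, 61, 63, 67, 70, 71}
run next job → 37; now {45, 49, 50, 51, 56, 59, 61, 63, 67, 70, 71}
insert 42 → {42, 45, 49, 50, 51, 56, 59, 61, 63, 67, 70, 71}
run next job → 42; now {45, 49, 50, 51, 56, 59, 61, 63, 67, 70, 71}
insert 62 → {45, 49, 50, 51, 56, 59, 61, 62, 63, 67, 70, 71}
insert 74 → {45, 49, 50, 51, 56, 59, 61, 62, 63, 67, 70, 71, 74}
run next job → 45; now {49, 50, 51, 56, 59, 61, 62, 63, 67, 70, 71, 74}
insert 54 → {49, 50, 51, 54, 56, 59, 61, 62, 63, 67, 70, 71, 74}
insert 38 → {38, 49, 50, 51, 54, 56, 59, 61, 62, 63, 67, 70, 71, 74}
insert 69 → {38, 49, 50, 51, 54, 56, 59, 61, 62, 63, 67, 69, 70, 71, 74}
insert 46 → {38, 46, 49, 50, 51, 54, 56, 59, 61, 62, 63, 67, 69, 70, 71, 74}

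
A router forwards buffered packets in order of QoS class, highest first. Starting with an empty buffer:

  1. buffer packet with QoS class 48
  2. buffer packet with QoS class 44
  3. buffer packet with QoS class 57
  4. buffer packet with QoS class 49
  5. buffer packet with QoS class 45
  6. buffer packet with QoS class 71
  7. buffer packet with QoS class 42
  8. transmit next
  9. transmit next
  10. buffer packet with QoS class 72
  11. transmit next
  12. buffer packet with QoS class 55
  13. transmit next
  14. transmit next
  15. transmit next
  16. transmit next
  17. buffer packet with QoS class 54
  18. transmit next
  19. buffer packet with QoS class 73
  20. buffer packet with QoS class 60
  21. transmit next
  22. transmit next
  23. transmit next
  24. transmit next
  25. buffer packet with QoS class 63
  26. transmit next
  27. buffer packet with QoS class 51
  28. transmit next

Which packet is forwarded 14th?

insert 48 → {48}
insert 44 → {48, 44}
insert 57 → {57, 48, 44}
insert 49 → {57, 49, 48, 44}
insert 45 → {57, 49, 48, 45, 44}
insert 71 → {71, 57, 49, 48, 45, 44}
insert 42 → {71, 57, 49, 48, 45, 44, 42}
transmit next → 71; now {57, 49, 48, 45, 44, 42}
transmit next → 57; now {49, 48, 45, 44, 42}
insert 72 → {72, 49, 48, 45, 44, 42}
transmit next → 72; now {49, 48, 45, 44, 42}
insert 55 → {55, 49, 48, 45, 44, 42}
transmit next → 55; now {49, 48, 45, 44, 42}
transmit next → 49; now {48, 45, 44, 42}
transmit next → 48; now {45, 44, 42}
transmit next → 45; now {44, 42}
insert 54 → {54, 44, 42}
transmit next → 54; now {44, 42}
insert 73 → {73, 44, 42}
insert 60 → {73, 60, 44, 42}
transmit next → 73; now {60, 44, 42}
transmit next → 60; now {44, 42}
transmit next → 44; now {42}
transmit next → 42; now {}
insert 63 → {63}
transmit next → 63; now {}
insert 51 → {51}
transmit next → 51; now {}

51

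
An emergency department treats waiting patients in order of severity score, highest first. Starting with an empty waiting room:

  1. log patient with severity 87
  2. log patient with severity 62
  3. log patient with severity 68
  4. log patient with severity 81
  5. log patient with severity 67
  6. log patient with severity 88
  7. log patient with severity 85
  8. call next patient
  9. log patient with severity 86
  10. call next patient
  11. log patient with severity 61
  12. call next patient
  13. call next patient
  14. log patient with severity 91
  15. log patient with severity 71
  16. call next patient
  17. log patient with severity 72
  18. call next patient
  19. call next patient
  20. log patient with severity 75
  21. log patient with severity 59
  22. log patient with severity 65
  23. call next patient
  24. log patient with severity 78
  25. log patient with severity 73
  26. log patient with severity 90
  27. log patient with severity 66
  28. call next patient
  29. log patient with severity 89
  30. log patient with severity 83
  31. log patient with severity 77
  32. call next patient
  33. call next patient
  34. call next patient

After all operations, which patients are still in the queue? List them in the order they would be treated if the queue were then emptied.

insert 87 → {87}
insert 62 → {87, 62}
insert 68 → {87, 68, 62}
insert 81 → {87, 81, 68, 62}
insert 67 → {87, 81, 68, 67, 62}
insert 88 → {88, 87, 81, 68, 67, 62}
insert 85 → {88, 87, 85, 81, 68, 67, 62}
call next patient → 88; now {87, 85, 81, 68, 67, 62}
insert 86 → {87, 86, 85, 81, 68, 67, 62}
call next patient → 87; now {86, 85, 81, 68, 67, 62}
insert 61 → {86, 85, 81, 68, 67, 62, 61}
call next patient → 86; now {85, 81, 68, 67, 62, 61}
call next patient → 85; now {81, 68, 67, 62, 61}
insert 91 → {91, 81, 68, 67, 62, 61}
insert 71 → {91, 81, 71, 68, 67, 62, 61}
call next patient → 91; now {81, 71, 68, 67, 62, 61}
insert 72 → {81, 72, 71, 68, 67, 62, 61}
call next patient → 81; now {72, 71, 68, 67, 62, 61}
call next patient → 72; now {71, 68, 67, 62, 61}
insert 75 → {75, 71, 68, 67, 62, 61}
insert 59 → {75, 71, 68, 67, 62, 61, 59}
insert 65 → {75, 71, 68, 67, 65, 62, 61, 59}
call next patient → 75; now {71, 68, 67, 65, 62, 61, 59}
insert 78 → {78, 71, 68, 67, 65, 62, 61, 59}
insert 73 → {78, 73, 71, 68, 67, 65, 62, 61, 59}
insert 90 → {90, 78, 73, 71, 68, 67, 65, 62, 61, 59}
insert 66 → {90, 78, 73, 71, 68, 67, 66, 65, 62, 61, 59}
call next patient → 90; now {78, 73, 71, 68, 67, 66, 65, 62, 61, 59}
insert 89 → {89, 78, 73, 71, 68, 67, 66, 65, 62, 61, 59}
insert 83 → {89, 83, 78, 73, 71, 68, 67, 66, 65, 62, 61, 59}
insert 77 → {89, 83, 78, 77, 73, 71, 68, 67, 66, 65, 62, 61, 59}
call next patient → 89; now {83, 78, 77, 73, 71, 68, 67, 66, 65, 62, 61, 59}
call next patient → 83; now {78, 77, 73, 71, 68, 67, 66, 65, 62, 61, 59}
call next patient → 78; now {77, 73, 71, 68, 67, 66, 65, 62, 61, 59}

[77, 73, 71, 68, 67, 66, 65, 62, 61, 59]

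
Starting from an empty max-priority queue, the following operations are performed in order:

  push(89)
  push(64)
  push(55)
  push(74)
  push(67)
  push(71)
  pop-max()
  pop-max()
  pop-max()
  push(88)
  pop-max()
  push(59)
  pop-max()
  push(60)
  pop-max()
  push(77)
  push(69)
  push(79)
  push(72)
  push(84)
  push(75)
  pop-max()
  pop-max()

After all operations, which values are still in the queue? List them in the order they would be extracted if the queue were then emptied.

77, 75, 72, 69, 60, 59, 55

insert 89 → {89}
insert 64 → {89, 64}
insert 55 → {89, 64, 55}
insert 74 → {89, 74, 64, 55}
insert 67 → {89, 74, 67, 64, 55}
insert 71 → {89, 74, 71, 67, 64, 55}
pop-max → 89; now {74, 71, 67, 64, 55}
pop-max → 74; now {71, 67, 64, 55}
pop-max → 71; now {67, 64, 55}
insert 88 → {88, 67, 64, 55}
pop-max → 88; now {67, 64, 55}
insert 59 → {67, 64, 59, 55}
pop-max → 67; now {64, 59, 55}
insert 60 → {64, 60, 59, 55}
pop-max → 64; now {60, 59, 55}
insert 77 → {77, 60, 59, 55}
insert 69 → {77, 69, 60, 59, 55}
insert 79 → {79, 77, 69, 60, 59, 55}
insert 72 → {79, 77, 72, 69, 60, 59, 55}
insert 84 → {84, 79, 77, 72, 69, 60, 59, 55}
insert 75 → {84, 79, 77, 75, 72, 69, 60, 59, 55}
pop-max → 84; now {79, 77, 75, 72, 69, 60, 59, 55}
pop-max → 79; now {77, 75, 72, 69, 60, 59, 55}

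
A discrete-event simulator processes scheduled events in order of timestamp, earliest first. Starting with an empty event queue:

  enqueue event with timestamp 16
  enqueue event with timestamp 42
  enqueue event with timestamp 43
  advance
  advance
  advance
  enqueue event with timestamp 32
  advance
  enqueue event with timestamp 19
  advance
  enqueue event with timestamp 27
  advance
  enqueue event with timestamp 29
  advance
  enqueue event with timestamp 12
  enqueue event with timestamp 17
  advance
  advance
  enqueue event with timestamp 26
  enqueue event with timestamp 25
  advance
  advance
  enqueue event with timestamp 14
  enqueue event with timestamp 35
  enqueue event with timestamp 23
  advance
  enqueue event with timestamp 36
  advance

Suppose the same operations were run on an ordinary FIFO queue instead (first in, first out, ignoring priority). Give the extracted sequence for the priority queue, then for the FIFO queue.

priority queue: [16, 42, 43, 32, 19, 27, 29, 12, 17, 25, 26, 14, 23]; FIFO queue: [16, 42, 43, 32, 19, 27, 29, 12, 17, 26, 25, 14, 35]

insert 16 → {16}
insert 42 → {16, 42}
insert 43 → {16, 42, 43}
advance → 16; now {42, 43}
advance → 42; now {43}
advance → 43; now {}
insert 32 → {32}
advance → 32; now {}
insert 19 → {19}
advance → 19; now {}
insert 27 → {27}
advance → 27; now {}
insert 29 → {29}
advance → 29; now {}
insert 12 → {12}
insert 17 → {12, 17}
advance → 12; now {17}
advance → 17; now {}
insert 26 → {26}
insert 25 → {25, 26}
advance → 25; now {26}
advance → 26; now {}
insert 14 → {14}
insert 35 → {14, 35}
insert 23 → {14, 23, 35}
advance → 14; now {23, 35}
insert 36 → {23, 35, 36}
advance → 23; now {35, 36}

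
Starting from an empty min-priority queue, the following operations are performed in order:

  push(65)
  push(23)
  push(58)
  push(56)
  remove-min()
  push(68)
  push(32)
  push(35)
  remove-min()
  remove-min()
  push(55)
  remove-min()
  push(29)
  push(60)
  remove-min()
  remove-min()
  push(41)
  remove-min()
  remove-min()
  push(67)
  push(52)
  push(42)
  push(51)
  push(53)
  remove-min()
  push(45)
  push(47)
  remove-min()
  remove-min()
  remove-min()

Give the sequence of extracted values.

[23, 32, 35, 55, 29, 56, 41, 58, 42, 45, 47, 51]

insert 65 → {65}
insert 23 → {23, 65}
insert 58 → {23, 58, 65}
insert 56 → {23, 56, 58, 65}
remove-min → 23; now {56, 58, 65}
insert 68 → {56, 58, 65, 68}
insert 32 → {32, 56, 58, 65, 68}
insert 35 → {32, 35, 56, 58, 65, 68}
remove-min → 32; now {35, 56, 58, 65, 68}
remove-min → 35; now {56, 58, 65, 68}
insert 55 → {55, 56, 58, 65, 68}
remove-min → 55; now {56, 58, 65, 68}
insert 29 → {29, 56, 58, 65, 68}
insert 60 → {29, 56, 58, 60, 65, 68}
remove-min → 29; now {56, 58, 60, 65, 68}
remove-min → 56; now {58, 60, 65, 68}
insert 41 → {41, 58, 60, 65, 68}
remove-min → 41; now {58, 60, 65, 68}
remove-min → 58; now {60, 65, 68}
insert 67 → {60, 65, 67, 68}
insert 52 → {52, 60, 65, 67, 68}
insert 42 → {42, 52, 60, 65, 67, 68}
insert 51 → {42, 51, 52, 60, 65, 67, 68}
insert 53 → {42, 51, 52, 53, 60, 65, 67, 68}
remove-min → 42; now {51, 52, 53, 60, 65, 67, 68}
insert 45 → {45, 51, 52, 53, 60, 65, 67, 68}
insert 47 → {45, 47, 51, 52, 53, 60, 65, 67, 68}
remove-min → 45; now {47, 51, 52, 53, 60, 65, 67, 68}
remove-min → 47; now {51, 52, 53, 60, 65, 67, 68}
remove-min → 51; now {52, 53, 60, 65, 67, 68}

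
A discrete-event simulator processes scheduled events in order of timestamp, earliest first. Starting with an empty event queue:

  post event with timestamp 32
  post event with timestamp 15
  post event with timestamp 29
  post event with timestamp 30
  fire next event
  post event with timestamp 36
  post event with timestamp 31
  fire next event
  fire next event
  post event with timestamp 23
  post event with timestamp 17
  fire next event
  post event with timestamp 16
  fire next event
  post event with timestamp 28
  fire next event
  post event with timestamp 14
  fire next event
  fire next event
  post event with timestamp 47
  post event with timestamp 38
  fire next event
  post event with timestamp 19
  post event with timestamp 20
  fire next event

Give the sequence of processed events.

insert 32 → {32}
insert 15 → {15, 32}
insert 29 → {15, 29, 32}
insert 30 → {15, 29, 30, 32}
fire next event → 15; now {29, 30, 32}
insert 36 → {29, 30, 32, 36}
insert 31 → {29, 30, 31, 32, 36}
fire next event → 29; now {30, 31, 32, 36}
fire next event → 30; now {31, 32, 36}
insert 23 → {23, 31, 32, 36}
insert 17 → {17, 23, 31, 32, 36}
fire next event → 17; now {23, 31, 32, 36}
insert 16 → {16, 23, 31, 32, 36}
fire next event → 16; now {23, 31, 32, 36}
insert 28 → {23, 28, 31, 32, 36}
fire next event → 23; now {28, 31, 32, 36}
insert 14 → {14, 28, 31, 32, 36}
fire next event → 14; now {28, 31, 32, 36}
fire next event → 28; now {31, 32, 36}
insert 47 → {31, 32, 36, 47}
insert 38 → {31, 32, 36, 38, 47}
fire next event → 31; now {32, 36, 38, 47}
insert 19 → {19, 32, 36, 38, 47}
insert 20 → {19, 20, 32, 36, 38, 47}
fire next event → 19; now {20, 32, 36, 38, 47}

15, 29, 30, 17, 16, 23, 14, 28, 31, 19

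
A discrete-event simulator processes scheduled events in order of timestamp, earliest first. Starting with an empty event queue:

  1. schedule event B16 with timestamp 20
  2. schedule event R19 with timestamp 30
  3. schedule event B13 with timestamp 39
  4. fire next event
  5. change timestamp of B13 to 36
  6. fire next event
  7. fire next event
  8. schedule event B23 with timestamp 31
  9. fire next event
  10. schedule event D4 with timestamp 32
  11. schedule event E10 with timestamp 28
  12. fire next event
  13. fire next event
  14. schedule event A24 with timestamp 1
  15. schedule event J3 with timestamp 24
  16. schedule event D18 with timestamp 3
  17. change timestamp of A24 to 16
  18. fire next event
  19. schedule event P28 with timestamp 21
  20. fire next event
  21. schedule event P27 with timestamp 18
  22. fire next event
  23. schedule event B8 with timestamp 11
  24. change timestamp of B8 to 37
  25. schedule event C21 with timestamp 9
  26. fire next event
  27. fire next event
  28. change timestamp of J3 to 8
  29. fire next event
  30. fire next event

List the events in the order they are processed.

add B16 (timestamp 20) → {B16:20}
add R19 (timestamp 30) → {B16:20, R19:30}
add B13 (timestamp 39) → {B16:20, R19:30, B13:39}
fire next event → B16; now {R19:30, B13:39}
update B13 to timestamp 36 → {R19:30, B13:36}
fire next event → R19; now {B13:36}
fire next event → B13; now {}
add B23 (timestamp 31) → {B23:31}
fire next event → B23; now {}
add D4 (timestamp 32) → {D4:32}
add E10 (timestamp 28) → {E10:28, D4:32}
fire next event → E10; now {D4:32}
fire next event → D4; now {}
add A24 (timestamp 1) → {A24:1}
add J3 (timestamp 24) → {A24:1, J3:24}
add D18 (timestamp 3) → {A24:1, D18:3, J3:24}
update A24 to timestamp 16 → {D18:3, A24:16, J3:24}
fire next event → D18; now {A24:16, J3:24}
add P28 (timestamp 21) → {A24:16, P28:21, J3:24}
fire next event → A24; now {P28:21, J3:24}
add P27 (timestamp 18) → {P27:18, P28:21, J3:24}
fire next event → P27; now {P28:21, J3:24}
add B8 (timestamp 11) → {B8:11, P28:21, J3:24}
update B8 to timestamp 37 → {P28:21, J3:24, B8:37}
add C21 (timestamp 9) → {C21:9, P28:21, J3:24, B8:37}
fire next event → C21; now {P28:21, J3:24, B8:37}
fire next event → P28; now {J3:24, B8:37}
update J3 to timestamp 8 → {J3:8, B8:37}
fire next event → J3; now {B8:37}
fire next event → B8; now {}

B16 → R19 → B13 → B23 → E10 → D4 → D18 → A24 → P27 → C21 → P28 → J3 → B8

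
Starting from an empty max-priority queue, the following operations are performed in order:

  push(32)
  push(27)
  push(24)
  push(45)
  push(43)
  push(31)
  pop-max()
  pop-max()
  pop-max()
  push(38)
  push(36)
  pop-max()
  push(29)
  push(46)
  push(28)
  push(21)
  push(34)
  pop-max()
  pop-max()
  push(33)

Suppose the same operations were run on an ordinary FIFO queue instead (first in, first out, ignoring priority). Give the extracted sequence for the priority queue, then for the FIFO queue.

priority queue: [45, 43, 32, 38, 46, 36]; FIFO queue: 32, 27, 24, 45, 43, 31

insert 32 → {32}
insert 27 → {32, 27}
insert 24 → {32, 27, 24}
insert 45 → {45, 32, 27, 24}
insert 43 → {45, 43, 32, 27, 24}
insert 31 → {45, 43, 32, 31, 27, 24}
pop-max → 45; now {43, 32, 31, 27, 24}
pop-max → 43; now {32, 31, 27, 24}
pop-max → 32; now {31, 27, 24}
insert 38 → {38, 31, 27, 24}
insert 36 → {38, 36, 31, 27, 24}
pop-max → 38; now {36, 31, 27, 24}
insert 29 → {36, 31, 29, 27, 24}
insert 46 → {46, 36, 31, 29, 27, 24}
insert 28 → {46, 36, 31, 29, 28, 27, 24}
insert 21 → {46, 36, 31, 29, 28, 27, 24, 21}
insert 34 → {46, 36, 34, 31, 29, 28, 27, 24, 21}
pop-max → 46; now {36, 34, 31, 29, 28, 27, 24, 21}
pop-max → 36; now {34, 31, 29, 28, 27, 24, 21}
insert 33 → {34, 33, 31, 29, 28, 27, 24, 21}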